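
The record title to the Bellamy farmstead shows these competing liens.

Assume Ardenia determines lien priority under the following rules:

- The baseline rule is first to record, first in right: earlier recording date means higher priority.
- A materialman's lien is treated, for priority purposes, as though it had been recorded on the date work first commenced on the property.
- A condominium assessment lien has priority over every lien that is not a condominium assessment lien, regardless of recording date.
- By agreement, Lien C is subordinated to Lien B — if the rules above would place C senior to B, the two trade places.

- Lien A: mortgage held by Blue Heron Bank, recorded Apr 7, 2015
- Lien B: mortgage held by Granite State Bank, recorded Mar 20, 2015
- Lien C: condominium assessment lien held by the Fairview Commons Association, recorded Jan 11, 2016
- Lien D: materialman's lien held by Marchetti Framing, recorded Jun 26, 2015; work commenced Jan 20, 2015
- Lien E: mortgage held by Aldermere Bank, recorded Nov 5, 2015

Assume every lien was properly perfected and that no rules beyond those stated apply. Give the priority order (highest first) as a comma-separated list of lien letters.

First, effective dates: D relates back to Jan 20, 2015 (work commenced).
C, as a condominium assessment lien, has superpriority and ranks first.
Remaining liens by effective date: D (Jan 20, 2015), B (Mar 20, 2015), A (Apr 7, 2015), E (Nov 5, 2015).
The subordination applies — C was senior to B — so C and B swap.

B, D, C, A, E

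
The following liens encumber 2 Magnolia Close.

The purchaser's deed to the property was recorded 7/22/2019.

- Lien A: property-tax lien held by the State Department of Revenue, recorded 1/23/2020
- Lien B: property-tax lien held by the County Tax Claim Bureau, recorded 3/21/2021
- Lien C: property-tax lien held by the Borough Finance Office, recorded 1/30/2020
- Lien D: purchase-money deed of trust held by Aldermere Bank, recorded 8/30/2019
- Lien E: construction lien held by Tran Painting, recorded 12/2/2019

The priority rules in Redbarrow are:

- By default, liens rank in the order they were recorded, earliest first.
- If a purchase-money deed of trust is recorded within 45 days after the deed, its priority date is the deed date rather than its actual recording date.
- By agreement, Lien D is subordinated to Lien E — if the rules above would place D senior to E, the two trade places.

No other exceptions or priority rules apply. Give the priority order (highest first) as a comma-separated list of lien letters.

E, D, A, C, B

Effective dates after the stated exceptions: D was recorded within the 45-day window, so its effective date is the deed date 7/22/2019.
Sorted by effective date: D (7/22/2019), E (12/2/2019), A (1/23/2020), C (1/30/2020), B (3/21/2021).
D is senior to E before the subordination, so the two trade places.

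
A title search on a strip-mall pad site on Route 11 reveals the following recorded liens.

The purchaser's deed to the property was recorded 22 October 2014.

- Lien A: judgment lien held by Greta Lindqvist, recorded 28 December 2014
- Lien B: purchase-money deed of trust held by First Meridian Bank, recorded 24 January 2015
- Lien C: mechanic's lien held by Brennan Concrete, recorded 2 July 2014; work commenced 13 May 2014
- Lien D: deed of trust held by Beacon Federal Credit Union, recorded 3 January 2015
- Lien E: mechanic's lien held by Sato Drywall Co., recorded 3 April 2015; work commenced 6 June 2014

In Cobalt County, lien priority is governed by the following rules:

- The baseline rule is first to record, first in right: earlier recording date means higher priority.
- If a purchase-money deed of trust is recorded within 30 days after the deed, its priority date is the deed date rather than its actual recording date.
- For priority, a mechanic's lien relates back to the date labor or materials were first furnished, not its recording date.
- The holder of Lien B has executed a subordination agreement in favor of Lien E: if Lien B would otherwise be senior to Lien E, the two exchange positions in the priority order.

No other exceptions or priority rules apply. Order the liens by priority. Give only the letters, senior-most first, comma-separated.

C, E, A, D, B

Effective dates after the stated exceptions: B missed the 30-day window (94 days after the deed), so its recording date stands; C is treated as recorded 13 May 2014, the work-commencement date; E is treated as recorded 6 June 2014, the work-commencement date.
By effective date: C (13 May 2014), E (6 June 2014), A (28 December 2014), D (3 January 2015), B (24 January 2015).
B already ranks below E; the subordination has no effect.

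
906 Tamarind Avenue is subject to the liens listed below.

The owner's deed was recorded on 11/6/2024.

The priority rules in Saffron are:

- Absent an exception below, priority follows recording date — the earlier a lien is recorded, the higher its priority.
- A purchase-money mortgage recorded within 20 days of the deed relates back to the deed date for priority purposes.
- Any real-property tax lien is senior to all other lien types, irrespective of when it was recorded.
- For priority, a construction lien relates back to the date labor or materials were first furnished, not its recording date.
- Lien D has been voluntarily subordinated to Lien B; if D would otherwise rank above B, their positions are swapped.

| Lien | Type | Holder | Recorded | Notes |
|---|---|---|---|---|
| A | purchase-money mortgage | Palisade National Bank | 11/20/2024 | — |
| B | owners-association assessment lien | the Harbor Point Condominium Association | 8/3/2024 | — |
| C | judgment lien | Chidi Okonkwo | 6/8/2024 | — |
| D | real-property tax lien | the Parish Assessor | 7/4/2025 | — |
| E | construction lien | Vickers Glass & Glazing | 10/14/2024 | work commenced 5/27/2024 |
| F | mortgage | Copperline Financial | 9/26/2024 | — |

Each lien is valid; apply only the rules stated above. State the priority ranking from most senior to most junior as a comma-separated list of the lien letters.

B, E, C, D, F, A

Effective dates after the stated exceptions: A relates back to the deed date 11/6/2024; E relates back to 5/27/2024 (work commenced).
D is a real-property tax lien, so it outranks all other liens regardless of date.
The other liens, earliest effective date first: E (5/27/2024), C (6/8/2024), B (8/3/2024), F (9/26/2024), A (11/6/2024).
The subordination applies — D was senior to B — so D and B swap.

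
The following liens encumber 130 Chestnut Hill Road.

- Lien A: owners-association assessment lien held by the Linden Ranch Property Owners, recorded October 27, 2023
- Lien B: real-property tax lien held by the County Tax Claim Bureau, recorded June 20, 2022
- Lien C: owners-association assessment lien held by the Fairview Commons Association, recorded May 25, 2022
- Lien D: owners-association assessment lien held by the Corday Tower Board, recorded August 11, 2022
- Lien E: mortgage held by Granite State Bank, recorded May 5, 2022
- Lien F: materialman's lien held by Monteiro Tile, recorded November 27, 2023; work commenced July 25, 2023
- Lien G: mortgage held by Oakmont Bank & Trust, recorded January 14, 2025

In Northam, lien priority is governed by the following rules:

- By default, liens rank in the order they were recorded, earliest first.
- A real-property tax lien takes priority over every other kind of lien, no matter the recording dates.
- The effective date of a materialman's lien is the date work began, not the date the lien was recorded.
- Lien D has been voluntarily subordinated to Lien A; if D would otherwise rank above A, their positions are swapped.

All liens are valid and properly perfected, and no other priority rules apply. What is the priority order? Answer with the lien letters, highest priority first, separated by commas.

Effective dates after the stated exceptions: F's effective date is July 25, 2023, when work began.
B is a real-property tax lien, so it outranks all other liens regardless of date.
Ordering the rest by effective date: E (May 5, 2022), C (May 25, 2022), D (August 11, 2022), F (July 25, 2023), A (October 27, 2023), G (January 14, 2025).
D is senior to A before the subordination, so the two trade places.

B, E, C, A, F, D, G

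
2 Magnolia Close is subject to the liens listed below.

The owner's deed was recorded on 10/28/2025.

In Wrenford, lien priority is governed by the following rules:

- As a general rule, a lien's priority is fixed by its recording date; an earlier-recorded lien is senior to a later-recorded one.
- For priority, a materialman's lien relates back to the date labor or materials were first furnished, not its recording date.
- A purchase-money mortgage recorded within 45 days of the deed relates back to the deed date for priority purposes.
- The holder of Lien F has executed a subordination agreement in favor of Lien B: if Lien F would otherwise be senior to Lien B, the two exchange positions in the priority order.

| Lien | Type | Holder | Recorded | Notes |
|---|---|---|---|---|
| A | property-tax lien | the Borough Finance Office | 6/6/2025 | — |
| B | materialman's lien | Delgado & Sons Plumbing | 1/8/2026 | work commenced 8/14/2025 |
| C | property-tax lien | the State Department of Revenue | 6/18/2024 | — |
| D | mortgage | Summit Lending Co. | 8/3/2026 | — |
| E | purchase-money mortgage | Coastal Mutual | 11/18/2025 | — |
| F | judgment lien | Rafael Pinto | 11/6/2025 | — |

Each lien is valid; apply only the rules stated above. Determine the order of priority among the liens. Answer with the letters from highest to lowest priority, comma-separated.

First, effective dates: B relates back to 8/14/2025 (work commenced); E's effective date is the deed date, 10/28/2025.
By effective date, earliest first: C (6/18/2024), A (6/6/2025), B (8/14/2025), E (10/28/2025), F (11/6/2025), D (8/3/2026).
F is already junior to B, so the subordination agreement changes nothing.

C, A, B, E, F, D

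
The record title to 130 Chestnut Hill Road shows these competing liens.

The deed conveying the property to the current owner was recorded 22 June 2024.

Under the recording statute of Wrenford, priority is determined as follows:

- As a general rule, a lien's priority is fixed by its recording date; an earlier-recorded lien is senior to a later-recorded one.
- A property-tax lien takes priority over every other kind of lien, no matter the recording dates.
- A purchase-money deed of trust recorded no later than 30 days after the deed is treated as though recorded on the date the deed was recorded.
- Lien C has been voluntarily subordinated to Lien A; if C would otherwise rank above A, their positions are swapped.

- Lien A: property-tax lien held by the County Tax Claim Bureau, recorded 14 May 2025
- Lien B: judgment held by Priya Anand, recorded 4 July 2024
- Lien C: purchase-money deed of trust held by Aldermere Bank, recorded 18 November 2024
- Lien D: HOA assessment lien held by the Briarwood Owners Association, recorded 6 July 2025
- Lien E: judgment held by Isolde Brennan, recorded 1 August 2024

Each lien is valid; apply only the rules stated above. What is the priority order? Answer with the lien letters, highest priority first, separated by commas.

First, effective dates: C was recorded 149 days after the deed, outside the 30-day window, so it keeps its recording date.
A is a property-tax lien, so it outranks all other liens regardless of date.
The other liens, earliest effective date first: B (4 July 2024), E (1 August 2024), C (18 November 2024), D (6 July 2025).
C already ranks below A; the subordination has no effect.

A, B, E, C, D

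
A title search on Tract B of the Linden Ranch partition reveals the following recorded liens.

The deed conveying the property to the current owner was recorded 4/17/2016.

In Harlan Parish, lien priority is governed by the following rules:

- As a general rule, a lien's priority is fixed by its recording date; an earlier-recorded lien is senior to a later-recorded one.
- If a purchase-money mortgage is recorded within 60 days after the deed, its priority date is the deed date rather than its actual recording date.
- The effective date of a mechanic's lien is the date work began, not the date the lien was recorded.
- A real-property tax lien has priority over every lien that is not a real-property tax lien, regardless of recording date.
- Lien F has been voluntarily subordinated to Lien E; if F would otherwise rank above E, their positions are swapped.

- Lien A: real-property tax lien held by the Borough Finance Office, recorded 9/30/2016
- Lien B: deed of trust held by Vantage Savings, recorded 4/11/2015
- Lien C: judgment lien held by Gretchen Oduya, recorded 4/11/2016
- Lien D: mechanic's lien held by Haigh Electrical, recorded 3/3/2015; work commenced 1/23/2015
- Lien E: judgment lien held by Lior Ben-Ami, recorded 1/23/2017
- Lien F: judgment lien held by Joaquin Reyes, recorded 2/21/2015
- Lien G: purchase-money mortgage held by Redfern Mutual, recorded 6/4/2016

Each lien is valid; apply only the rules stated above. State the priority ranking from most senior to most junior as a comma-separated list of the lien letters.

Adjusting effective dates: D is treated as recorded 1/23/2015, the work-commencement date; G's effective date is the deed date, 4/17/2016.
A is a real-property tax lien and takes priority over every other lien.
Ordering the rest by effective date: D (1/23/2015), F (2/21/2015), B (4/11/2015), C (4/11/2016), G (4/17/2016), E (1/23/2017).
F is senior to E before the subordination, so the two trade places.

A, D, E, B, C, G, F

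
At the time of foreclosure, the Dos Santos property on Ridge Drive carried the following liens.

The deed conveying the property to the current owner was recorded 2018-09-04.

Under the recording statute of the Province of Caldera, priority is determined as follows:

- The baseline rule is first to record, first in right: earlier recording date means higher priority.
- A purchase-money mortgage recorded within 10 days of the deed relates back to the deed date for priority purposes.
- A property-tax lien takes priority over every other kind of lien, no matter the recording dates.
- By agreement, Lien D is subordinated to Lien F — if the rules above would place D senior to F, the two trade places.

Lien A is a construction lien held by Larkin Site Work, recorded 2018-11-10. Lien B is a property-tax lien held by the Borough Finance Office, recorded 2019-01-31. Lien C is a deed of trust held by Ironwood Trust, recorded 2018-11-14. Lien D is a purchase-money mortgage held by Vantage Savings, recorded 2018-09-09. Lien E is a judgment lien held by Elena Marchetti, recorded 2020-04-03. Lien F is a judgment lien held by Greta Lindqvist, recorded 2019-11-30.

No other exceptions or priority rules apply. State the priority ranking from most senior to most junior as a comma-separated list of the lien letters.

B, F, A, C, D, E

Effective dates: D was recorded within the 10-day window, so its effective date is the deed date 2018-09-04.
B is a property-tax lien and takes priority over every other lien.
Ordering the rest by effective date: D (2018-09-04), A (2018-11-10), C (2018-11-14), F (2019-11-30), E (2020-04-03).
D is senior to F before the subordination, so the two trade places.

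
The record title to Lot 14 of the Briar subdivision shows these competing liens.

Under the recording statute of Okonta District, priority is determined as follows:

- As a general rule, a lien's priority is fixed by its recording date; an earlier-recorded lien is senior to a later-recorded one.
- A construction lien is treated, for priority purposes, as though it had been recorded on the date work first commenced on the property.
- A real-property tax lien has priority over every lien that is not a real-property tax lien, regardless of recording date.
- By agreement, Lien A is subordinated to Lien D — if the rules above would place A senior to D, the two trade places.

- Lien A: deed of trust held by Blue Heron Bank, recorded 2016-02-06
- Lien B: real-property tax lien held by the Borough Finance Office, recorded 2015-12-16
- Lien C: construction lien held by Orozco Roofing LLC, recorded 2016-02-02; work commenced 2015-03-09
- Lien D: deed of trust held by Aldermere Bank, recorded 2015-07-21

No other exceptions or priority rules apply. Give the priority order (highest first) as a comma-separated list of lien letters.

B, C, D, A

Effective dates after the stated exceptions: C's effective date is 2015-03-09, when work began.
As a real-property tax lien, B is senior to every other lien.
Remaining liens by effective date: C (2015-03-09), D (2015-07-21), A (2016-02-06).
A already ranks below D; the subordination has no effect.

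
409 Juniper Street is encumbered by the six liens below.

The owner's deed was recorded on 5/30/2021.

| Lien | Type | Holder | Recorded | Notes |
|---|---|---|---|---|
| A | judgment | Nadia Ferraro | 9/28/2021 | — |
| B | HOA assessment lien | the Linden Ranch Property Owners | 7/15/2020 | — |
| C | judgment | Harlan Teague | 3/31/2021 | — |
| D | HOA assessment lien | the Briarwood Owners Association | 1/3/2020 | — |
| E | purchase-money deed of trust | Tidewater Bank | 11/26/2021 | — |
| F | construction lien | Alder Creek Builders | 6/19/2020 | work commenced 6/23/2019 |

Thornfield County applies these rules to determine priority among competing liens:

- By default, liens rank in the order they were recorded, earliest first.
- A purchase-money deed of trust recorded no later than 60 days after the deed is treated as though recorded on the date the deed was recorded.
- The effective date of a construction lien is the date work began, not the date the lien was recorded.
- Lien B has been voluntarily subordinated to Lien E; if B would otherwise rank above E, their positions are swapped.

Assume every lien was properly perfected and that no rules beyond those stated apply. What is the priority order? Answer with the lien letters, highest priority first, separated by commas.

Adjusting effective dates: E missed the 60-day window (180 days after the deed), so its recording date stands; F is treated as recorded 6/23/2019, the work-commencement date.
By effective date, earliest first: F (6/23/2019), D (1/3/2020), B (7/15/2020), C (3/31/2021), A (9/28/2021), E (11/26/2021).
B would otherwise be senior to E, so under the subordination agreement B and E exchange positions.

F, D, E, C, A, B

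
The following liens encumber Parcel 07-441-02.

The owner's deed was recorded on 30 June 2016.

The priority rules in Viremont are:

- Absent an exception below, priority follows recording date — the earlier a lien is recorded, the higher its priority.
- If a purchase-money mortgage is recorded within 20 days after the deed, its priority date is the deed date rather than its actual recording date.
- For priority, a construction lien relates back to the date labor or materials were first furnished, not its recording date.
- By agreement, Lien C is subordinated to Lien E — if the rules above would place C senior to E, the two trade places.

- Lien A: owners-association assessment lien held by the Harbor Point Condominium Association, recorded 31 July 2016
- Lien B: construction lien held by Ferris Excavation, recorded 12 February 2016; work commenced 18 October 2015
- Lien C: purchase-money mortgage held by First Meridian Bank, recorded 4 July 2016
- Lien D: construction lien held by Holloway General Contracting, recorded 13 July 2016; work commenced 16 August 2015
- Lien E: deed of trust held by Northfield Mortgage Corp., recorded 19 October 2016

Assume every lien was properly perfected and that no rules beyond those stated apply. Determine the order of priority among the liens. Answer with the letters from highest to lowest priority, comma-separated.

Adjusting effective dates: B's effective date is 18 October 2015, when work began; C was recorded within the 20-day window, so its effective date is the deed date 30 June 2016; D relates back to 16 August 2015 (work commenced).
Sorted by effective date: D (16 August 2015), B (18 October 2015), C (30 June 2016), A (31 July 2016), E (19 October 2016).
The subordination applies — C was senior to E — so C and E swap.

D, B, E, A, C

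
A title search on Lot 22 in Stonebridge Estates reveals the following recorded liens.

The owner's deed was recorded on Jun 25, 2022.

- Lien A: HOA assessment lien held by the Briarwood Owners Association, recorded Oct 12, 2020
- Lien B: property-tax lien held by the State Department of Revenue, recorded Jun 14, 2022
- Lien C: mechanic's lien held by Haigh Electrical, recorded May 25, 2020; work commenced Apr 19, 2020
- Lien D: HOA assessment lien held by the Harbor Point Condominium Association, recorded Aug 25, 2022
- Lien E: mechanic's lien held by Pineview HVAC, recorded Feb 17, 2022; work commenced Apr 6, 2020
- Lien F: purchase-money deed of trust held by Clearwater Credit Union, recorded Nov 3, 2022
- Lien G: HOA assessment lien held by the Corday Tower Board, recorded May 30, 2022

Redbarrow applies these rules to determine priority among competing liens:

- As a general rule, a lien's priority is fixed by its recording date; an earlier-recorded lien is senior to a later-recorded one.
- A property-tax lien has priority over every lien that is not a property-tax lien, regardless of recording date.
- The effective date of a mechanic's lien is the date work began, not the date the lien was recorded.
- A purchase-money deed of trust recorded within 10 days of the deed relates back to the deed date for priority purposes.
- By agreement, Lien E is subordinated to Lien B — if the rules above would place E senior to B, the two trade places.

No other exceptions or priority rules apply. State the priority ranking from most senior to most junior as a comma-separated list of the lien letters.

Effective dates: C's effective date is Apr 19, 2020, when work began; E's effective date is Apr 6, 2020, when work began; F missed the 10-day window (131 days after the deed), so its recording date stands.
B is a property-tax lien, so it outranks all other liens regardless of date.
Ordering the rest by effective date: E (Apr 6, 2020), C (Apr 19, 2020), A (Oct 12, 2020), G (May 30, 2022), D (Aug 25, 2022), F (Nov 3, 2022).
E already ranks below B; the subordination has no effect.

B, E, C, A, G, D, F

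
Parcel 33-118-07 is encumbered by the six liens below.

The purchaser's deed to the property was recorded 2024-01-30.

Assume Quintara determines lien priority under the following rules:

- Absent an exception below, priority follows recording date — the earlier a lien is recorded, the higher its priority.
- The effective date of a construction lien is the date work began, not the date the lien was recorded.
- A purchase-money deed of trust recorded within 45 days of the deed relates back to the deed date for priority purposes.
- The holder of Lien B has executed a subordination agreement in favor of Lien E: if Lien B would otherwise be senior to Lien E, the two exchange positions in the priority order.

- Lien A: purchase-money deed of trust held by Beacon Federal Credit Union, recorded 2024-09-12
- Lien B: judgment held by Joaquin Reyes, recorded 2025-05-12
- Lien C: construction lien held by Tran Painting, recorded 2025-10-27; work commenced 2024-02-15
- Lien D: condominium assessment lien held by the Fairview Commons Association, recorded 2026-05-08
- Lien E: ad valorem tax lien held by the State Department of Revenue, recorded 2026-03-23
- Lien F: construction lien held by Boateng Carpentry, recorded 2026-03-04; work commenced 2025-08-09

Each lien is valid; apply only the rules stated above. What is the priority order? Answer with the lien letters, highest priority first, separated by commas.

First, effective dates: A missed the 45-day window (226 days after the deed), so its recording date stands; C's effective date is 2024-02-15, when work began; F is treated as recorded 2025-08-09, the work-commencement date.
By effective date: C (2024-02-15), A (2024-09-12), B (2025-05-12), F (2025-08-09), E (2026-03-23), D (2026-05-08).
Because B would otherwise rank above E, the subordination swaps them.

C, A, E, F, B, D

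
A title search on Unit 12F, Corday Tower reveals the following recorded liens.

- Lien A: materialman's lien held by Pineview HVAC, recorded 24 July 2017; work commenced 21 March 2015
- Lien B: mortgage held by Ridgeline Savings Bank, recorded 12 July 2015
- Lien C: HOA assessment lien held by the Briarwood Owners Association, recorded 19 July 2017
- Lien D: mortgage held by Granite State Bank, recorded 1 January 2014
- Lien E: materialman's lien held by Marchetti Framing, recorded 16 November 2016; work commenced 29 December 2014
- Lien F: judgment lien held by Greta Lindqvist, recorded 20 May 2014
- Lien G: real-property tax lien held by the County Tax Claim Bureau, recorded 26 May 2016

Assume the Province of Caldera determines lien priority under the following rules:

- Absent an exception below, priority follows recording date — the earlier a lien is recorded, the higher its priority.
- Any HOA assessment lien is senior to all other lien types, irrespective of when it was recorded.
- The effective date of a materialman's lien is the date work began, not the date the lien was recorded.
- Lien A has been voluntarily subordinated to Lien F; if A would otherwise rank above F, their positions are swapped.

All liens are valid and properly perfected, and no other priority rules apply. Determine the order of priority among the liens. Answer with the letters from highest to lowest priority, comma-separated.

C, D, F, E, A, B, G

First, effective dates: A relates back to 21 March 2015 (work commenced); E relates back to 29 December 2014 (work commenced).
C is an HOA assessment lien, so it outranks all other liens regardless of date.
The other liens, earliest effective date first: D (1 January 2014), F (20 May 2014), E (29 December 2014), A (21 March 2015), B (12 July 2015), G (26 May 2016).
A is already junior to F, so the subordination agreement changes nothing.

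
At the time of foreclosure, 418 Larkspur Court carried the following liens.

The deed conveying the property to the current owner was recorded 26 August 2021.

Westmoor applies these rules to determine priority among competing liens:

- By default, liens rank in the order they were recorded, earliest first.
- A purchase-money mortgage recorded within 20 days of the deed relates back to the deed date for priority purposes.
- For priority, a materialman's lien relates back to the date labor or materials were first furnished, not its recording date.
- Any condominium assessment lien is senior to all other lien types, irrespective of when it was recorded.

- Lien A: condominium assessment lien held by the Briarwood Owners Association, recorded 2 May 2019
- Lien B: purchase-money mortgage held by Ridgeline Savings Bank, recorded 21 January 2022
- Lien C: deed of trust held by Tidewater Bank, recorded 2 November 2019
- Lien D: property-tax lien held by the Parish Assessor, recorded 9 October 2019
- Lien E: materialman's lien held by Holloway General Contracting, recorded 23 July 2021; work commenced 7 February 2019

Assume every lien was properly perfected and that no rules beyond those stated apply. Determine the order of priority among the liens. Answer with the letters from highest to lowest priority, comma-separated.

A, E, D, C, B

Effective dates after the stated exceptions: B was recorded 148 days after the deed, outside the 20-day window, so it keeps its recording date; E relates back to 7 February 2019 (work commenced).
A is a condominium assessment lien, so it outranks all other liens regardless of date.
The other liens, earliest effective date first: E (7 February 2019), D (9 October 2019), C (2 November 2019), B (21 January 2022).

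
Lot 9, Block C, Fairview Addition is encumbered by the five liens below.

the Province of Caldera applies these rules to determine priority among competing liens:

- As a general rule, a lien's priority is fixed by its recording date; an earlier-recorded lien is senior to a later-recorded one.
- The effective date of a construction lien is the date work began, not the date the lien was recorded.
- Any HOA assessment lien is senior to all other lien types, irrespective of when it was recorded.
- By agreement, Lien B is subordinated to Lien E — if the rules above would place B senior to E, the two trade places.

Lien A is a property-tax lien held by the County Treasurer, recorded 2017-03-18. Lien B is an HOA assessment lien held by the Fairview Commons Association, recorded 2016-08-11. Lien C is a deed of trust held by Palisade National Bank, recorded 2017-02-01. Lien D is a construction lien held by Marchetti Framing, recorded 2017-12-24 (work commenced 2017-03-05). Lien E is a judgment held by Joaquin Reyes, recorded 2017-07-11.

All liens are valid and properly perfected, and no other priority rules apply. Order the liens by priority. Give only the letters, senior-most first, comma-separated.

E, C, D, A, B

Effective dates after the stated exceptions: D's effective date is 2017-03-05, when work began.
B is an HOA assessment lien, so it outranks all other liens regardless of date.
Ordering the rest by effective date: C (2017-02-01), D (2017-03-05), A (2017-03-18), E (2017-07-11).
Because B would otherwise rank above E, the subordination swaps them.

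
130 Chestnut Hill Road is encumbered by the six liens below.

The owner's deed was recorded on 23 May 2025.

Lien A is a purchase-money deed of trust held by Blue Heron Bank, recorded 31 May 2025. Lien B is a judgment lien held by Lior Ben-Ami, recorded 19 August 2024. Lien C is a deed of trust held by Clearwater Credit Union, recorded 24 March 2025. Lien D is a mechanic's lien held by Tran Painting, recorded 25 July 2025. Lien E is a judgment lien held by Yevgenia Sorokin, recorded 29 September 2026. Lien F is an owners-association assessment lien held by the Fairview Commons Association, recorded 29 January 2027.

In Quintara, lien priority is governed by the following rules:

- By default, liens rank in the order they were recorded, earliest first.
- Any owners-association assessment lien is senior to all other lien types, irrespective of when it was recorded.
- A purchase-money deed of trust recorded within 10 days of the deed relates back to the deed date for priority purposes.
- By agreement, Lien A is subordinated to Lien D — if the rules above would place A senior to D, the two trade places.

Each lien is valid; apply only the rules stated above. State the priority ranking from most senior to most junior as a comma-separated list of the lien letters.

F, B, C, D, A, E

Effective dates: A was recorded within the 10-day window, so its effective date is the deed date 23 May 2025.
F is an owners-association assessment lien, so it outranks all other liens regardless of date.
Among the remaining liens, by effective date: B (19 August 2024), C (24 March 2025), A (23 May 2025), D (25 July 2025), E (29 September 2026).
A is senior to D before the subordination, so the two trade places.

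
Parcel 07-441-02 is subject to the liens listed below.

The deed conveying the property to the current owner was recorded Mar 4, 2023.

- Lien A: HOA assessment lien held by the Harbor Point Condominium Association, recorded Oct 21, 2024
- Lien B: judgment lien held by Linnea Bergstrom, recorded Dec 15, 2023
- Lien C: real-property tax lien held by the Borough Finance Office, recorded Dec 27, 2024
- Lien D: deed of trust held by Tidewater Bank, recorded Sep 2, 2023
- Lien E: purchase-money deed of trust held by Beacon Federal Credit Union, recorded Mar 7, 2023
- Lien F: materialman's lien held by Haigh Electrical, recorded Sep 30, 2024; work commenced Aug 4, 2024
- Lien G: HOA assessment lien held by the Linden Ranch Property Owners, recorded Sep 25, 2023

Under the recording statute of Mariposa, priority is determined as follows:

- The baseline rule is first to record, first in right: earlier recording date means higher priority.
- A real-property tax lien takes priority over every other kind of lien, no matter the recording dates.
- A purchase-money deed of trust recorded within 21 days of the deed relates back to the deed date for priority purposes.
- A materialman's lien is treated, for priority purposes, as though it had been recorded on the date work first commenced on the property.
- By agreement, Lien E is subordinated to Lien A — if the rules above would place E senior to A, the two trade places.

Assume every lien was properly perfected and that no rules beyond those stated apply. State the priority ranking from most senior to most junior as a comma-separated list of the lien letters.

C, A, D, G, B, F, E

Adjusting effective dates: E relates back to the deed date Mar 4, 2023; F's effective date is Aug 4, 2024, when work began.
C is a real-property tax lien, so it outranks all other liens regardless of date.
Among the remaining liens, by effective date: E (Mar 4, 2023), D (Sep 2, 2023), G (Sep 25, 2023), B (Dec 15, 2023), F (Aug 4, 2024), A (Oct 21, 2024).
E would otherwise be senior to A, so under the subordination agreement E and A exchange positions.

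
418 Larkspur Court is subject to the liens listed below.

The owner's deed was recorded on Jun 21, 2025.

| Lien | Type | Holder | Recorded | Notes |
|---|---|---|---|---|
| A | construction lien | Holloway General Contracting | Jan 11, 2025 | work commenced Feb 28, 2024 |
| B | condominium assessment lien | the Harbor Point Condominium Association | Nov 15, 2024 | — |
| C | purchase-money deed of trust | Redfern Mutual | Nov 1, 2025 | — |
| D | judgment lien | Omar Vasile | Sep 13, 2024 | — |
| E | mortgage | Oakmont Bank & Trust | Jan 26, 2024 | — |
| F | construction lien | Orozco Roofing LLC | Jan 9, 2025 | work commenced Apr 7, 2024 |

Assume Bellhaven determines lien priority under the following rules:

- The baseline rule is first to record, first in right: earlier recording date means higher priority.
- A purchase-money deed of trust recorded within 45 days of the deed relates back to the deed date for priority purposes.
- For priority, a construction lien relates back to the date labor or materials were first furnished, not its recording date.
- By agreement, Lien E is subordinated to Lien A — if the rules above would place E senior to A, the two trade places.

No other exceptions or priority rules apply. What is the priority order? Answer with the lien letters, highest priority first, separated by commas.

Effective dates: A's effective date is Feb 28, 2024, when work began; C was recorded 133 days after the deed — beyond 45 days — so no relation-back applies; F's effective date is Apr 7, 2024, when work began.
Ordering by effective date: E (Jan 26, 2024), A (Feb 28, 2024), F (Apr 7, 2024), D (Sep 13, 2024), B (Nov 15, 2024), C (Nov 1, 2025).
E would otherwise be senior to A, so under the subordination agreement E and A exchange positions.

A, E, F, D, B, C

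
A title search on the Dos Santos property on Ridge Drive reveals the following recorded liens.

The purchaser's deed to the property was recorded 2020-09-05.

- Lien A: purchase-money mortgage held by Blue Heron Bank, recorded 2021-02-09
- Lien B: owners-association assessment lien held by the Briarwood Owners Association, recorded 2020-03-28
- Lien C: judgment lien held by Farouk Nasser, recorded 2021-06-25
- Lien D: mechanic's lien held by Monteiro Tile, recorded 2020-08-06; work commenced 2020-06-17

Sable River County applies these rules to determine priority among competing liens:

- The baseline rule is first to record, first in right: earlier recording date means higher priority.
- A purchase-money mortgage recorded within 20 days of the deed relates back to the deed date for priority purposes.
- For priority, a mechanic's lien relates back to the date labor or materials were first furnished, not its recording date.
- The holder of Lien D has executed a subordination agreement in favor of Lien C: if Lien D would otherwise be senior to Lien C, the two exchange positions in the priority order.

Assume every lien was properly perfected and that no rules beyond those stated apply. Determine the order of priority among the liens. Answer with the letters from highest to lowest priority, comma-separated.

Effective dates after the stated exceptions: A missed the 20-day window (157 days after the deed), so its recording date stands; D relates back to 2020-06-17 (work commenced).
Ordering by effective date: B (2020-03-28), D (2020-06-17), A (2021-02-09), C (2021-06-25).
D would otherwise be senior to C, so under the subordination agreement D and C exchange positions.

B, C, A, D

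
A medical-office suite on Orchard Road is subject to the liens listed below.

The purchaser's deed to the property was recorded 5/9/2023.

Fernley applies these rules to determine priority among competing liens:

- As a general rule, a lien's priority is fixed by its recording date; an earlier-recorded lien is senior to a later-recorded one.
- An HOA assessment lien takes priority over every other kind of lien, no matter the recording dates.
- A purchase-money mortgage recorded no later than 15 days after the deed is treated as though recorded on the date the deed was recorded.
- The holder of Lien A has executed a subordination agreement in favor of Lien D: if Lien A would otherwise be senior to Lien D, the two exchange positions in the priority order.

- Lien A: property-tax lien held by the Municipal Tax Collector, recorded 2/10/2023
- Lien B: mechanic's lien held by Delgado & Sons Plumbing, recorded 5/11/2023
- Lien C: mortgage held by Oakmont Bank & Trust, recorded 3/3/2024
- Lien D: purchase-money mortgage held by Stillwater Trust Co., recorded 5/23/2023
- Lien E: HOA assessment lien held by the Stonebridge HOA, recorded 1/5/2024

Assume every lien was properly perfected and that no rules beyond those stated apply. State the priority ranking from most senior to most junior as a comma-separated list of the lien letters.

E, D, A, B, C

Adjusting effective dates: D was recorded within the 15-day window, so its effective date is the deed date 5/9/2023.
As an HOA assessment lien, E is senior to every other lien.
Among the remaining liens, by effective date: A (2/10/2023), D (5/9/2023), B (5/11/2023), C (3/3/2024).
Because A would otherwise rank above D, the subordination swaps them.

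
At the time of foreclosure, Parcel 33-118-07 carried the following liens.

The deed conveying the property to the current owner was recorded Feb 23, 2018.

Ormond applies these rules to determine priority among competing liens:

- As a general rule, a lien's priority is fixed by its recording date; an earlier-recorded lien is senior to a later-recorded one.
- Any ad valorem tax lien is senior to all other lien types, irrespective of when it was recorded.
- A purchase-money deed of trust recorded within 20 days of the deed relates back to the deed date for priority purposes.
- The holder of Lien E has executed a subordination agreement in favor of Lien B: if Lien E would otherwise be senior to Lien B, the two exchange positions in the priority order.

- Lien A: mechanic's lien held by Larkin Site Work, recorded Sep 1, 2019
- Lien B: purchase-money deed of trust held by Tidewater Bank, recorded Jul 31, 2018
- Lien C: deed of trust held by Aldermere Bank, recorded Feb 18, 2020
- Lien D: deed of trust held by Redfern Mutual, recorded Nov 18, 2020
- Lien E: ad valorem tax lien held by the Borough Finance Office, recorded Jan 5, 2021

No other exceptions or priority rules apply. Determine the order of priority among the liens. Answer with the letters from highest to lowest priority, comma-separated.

B, E, A, C, D

Effective dates: B missed the 20-day window (158 days after the deed), so its recording date stands.
E is an ad valorem tax lien and takes priority over every other lien.
Remaining liens by effective date: B (Jul 31, 2018), A (Sep 1, 2019), C (Feb 18, 2020), D (Nov 18, 2020).
E is senior to B before the subordination, so the two trade places.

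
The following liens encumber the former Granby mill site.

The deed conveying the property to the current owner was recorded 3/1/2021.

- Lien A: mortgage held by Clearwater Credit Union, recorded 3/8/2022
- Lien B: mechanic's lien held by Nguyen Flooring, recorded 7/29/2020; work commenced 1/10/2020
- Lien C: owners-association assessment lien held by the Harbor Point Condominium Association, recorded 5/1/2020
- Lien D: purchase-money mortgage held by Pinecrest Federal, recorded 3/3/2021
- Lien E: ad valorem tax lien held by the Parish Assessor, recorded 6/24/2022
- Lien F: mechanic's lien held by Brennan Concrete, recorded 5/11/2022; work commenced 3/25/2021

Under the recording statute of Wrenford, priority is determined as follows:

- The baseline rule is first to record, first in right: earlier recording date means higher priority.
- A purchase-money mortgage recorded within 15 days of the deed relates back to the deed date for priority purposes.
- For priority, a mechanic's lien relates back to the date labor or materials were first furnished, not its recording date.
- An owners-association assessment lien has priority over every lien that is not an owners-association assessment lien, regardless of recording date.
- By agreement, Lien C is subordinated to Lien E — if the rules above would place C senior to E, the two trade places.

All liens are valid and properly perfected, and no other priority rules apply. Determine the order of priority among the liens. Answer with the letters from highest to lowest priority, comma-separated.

First, effective dates: B relates back to 1/10/2020 (work commenced); D's effective date is the deed date, 3/1/2021; F relates back to 3/25/2021 (work commenced).
C is an owners-association assessment lien, so it outranks all other liens regardless of date.
Among the remaining liens, by effective date: B (1/10/2020), D (3/1/2021), F (3/25/2021), A (3/8/2022), E (6/24/2022).
C would otherwise be senior to E, so under the subordination agreement C and E exchange positions.

E, B, D, F, A, C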